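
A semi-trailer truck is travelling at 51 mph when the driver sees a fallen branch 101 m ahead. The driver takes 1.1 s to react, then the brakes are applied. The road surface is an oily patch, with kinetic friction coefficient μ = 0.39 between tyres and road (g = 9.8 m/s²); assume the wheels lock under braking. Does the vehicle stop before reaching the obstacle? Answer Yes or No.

51 mph × 0.44704 = 22.7990 m/s.
a = μg = 0.39 × 9.8 = 3.822 m/s².
Reaction distance = 22.7990 × 1.1 = 25.079 m.
Braking distance = v²/(2a) = 519.794 / 7.644 = 68.000 m.
Total stopping distance = 25.079 + 68.000 = 93.079 m, vs 101 m available — it stops with 101 − 93.079 = 7.921 m to spare.

Yes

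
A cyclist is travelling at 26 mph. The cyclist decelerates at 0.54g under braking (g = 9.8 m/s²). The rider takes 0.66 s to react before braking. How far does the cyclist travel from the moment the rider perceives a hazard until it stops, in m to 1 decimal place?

26 mph × 0.44704 = 11.6230 m/s.
a = 0.54 × 9.8 = 5.292 m/s².
Reaction distance = v·t_r = 11.6230 × 0.66 = 7.671 m.
Braking distance = v²/(2a) = 11.6230² / (2 × 5.292) = 135.094 / 10.584 = 12.764 m.
Total = 7.671 + 12.764 = 20.435 m.

Total stopping distance ≈ 20.4 m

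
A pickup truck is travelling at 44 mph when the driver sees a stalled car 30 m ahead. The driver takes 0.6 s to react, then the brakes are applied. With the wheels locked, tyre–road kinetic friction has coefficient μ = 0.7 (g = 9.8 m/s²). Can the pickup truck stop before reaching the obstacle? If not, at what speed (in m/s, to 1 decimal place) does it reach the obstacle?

44 mph × 0.44704 = 19.6698 m/s.
a = μg = 0.7 × 9.8 = 6.860 m/s².
Reaction distance = 19.6698 × 0.6 = 11.802 m.
Braking distance needed to stop: v²/(2a) = 386.901 / 13.720 = 28.200 m, so total needed = 11.802 + 28.200 = 40.002 m > 30 m — it cannot stop.
Distance remaining when braking begins: 30 − 11.802 = 18.198 m.
v² = v₀² − 2a·d = 386.901 − 2 × 6.860 × 18.198 = 137.224 m²/s².
v = √137.224 = 11.714 m/s.

No — it strikes the obstacle at 11.7 m/s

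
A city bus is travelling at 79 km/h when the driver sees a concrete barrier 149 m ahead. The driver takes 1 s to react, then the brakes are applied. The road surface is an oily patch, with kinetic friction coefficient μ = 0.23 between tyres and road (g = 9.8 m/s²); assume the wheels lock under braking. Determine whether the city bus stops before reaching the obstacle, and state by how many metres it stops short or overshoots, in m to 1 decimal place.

Yes — it stops 20.2 m short of the obstacle

79 km/h ÷ 3.6 = 21.9444 m/s.
a = μg = 0.23 × 9.8 = 2.254 m/s².
Reaction distance = 21.9444 × 1 = 21.944 m.
Braking distance = v²/(2a) = 481.557 / 4.508 = 106.823 m.
Total stopping distance = 21.944 + 106.823 = 128.767 m, vs 149 m available — it stops with 149 − 128.767 = 20.233 m to spare.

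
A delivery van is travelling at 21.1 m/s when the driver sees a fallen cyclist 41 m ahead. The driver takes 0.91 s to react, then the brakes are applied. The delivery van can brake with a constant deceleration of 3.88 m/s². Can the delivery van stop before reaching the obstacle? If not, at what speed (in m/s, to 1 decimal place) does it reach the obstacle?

No — it strikes the obstacle at 16.6 m/s

Reaction distance = 21.1000 × 0.91 = 19.201 m.
Braking distance needed to stop: v²/(2a) = 445.210 / 7.760 = 57.372 m, so total needed = 19.201 + 57.372 = 76.573 m > 41 m — it cannot stop.
Distance remaining when braking begins: 41 − 19.201 = 21.799 m.
v² = v₀² − 2a·d = 445.210 − 2 × 3.880 × 21.799 = 276.050 m²/s².
v = √276.050 = 16.615 m/s.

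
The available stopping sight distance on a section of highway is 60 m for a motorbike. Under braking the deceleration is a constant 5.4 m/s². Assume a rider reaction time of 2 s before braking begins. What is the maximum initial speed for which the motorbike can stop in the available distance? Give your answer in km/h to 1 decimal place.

Maximum speed ≈ 60.7 km/h

Stopping distance: v·t_r + v²/(2a) = 60 with t_r = 2 s and a = 5.400 m/s².
So v² + 21.600 v − 648.00 = 0.
Positive root: v = −a·t_r + √((a·t_r)² + 2a·d) = −10.800 + √(116.640 + 648.00) = 16.8521 m/s.
16.8521 m/s × 3.6 = 60.668 km/h.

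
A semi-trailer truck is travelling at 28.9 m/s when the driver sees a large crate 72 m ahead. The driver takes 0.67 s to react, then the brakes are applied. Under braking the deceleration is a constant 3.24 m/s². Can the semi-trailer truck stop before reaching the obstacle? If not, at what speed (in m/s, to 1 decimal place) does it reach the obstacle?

Reaction distance = 28.9000 × 0.67 = 19.363 m.
Braking distance needed to stop: v²/(2a) = 835.210 / 6.480 = 128.890 m, so total needed = 19.363 + 128.890 = 148.253 m > 72 m — it cannot stop.
Distance remaining when braking begins: 72 − 19.363 = 52.637 m.
v² = v₀² − 2a·d = 835.210 − 2 × 3.240 × 52.637 = 494.122 m²/s².
v = √494.122 = 22.229 m/s.

No — it strikes the obstacle at 22.2 m/s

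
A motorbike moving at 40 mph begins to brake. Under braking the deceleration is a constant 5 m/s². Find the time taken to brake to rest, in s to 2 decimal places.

40 mph × 0.44704 = 17.8816 m/s.
Braking time = v/a = 17.8816 / 5.000 = 3.576 s.

Braking time ≈ 3.58 s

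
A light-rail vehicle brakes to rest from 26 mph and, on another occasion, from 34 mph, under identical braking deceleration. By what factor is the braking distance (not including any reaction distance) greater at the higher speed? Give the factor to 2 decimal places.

Factor ≈ 1.71

Braking distance d = v²/(2a), so with a fixed, d ∝ v².
Factor = (34/26)² = 1.3077² = 1.7101.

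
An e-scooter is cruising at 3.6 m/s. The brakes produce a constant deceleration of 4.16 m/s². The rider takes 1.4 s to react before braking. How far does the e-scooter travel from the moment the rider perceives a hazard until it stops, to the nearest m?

Reaction distance = v·t_r = 3.6000 × 1.4 = 5.040 m.
Braking distance = v²/(2a) = 3.6000² / (2 × 4.160) = 12.960 / 8.320 = 1.558 m.
Total = 5.040 + 1.558 = 6.598 m.

Total stopping distance ≈ 7 m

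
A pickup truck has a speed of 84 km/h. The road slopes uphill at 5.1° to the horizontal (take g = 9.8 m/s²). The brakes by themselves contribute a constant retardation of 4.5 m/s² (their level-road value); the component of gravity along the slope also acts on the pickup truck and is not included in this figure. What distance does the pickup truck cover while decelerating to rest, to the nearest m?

Braking distance ≈ 51 m

84 km/h ÷ 3.6 = 23.3333 m/s.
Gravity along the uphill slope adds to the braking deceleration: a_eff = 4.500 + 9.8·sin 5.1° = 4.500 + 0.871 = 5.371 m/s².
Braking distance = v²/(2a) = 23.3333² / (2 × 5.371) = 544.443 / 10.742 = 50.684 m.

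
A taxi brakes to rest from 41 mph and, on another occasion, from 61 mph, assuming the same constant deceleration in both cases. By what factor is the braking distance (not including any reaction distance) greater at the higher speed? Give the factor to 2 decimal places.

Factor ≈ 2.21

Braking distance d = v²/(2a), so with a fixed, d ∝ v².
Factor = (61/41)² = 1.4878² = 2.2135.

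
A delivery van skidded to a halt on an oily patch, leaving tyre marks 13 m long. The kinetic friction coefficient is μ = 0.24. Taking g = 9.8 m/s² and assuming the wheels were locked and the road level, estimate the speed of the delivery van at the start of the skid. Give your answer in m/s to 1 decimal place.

Deceleration a = μg = 0.24 × 9.8 = 2.352 m/s².
v = √(2a·d) = √(2 × 2.352 × 13) = √61.152 = 7.8200 m/s.

Initial speed ≈ 7.8 m/s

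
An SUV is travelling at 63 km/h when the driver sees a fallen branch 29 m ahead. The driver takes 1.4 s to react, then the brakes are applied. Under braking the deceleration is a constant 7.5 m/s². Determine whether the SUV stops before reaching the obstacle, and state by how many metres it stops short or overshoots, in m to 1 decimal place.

63 km/h ÷ 3.6 = 17.5000 m/s.
Reaction distance = 17.5000 × 1.4 = 24.500 m.
Braking distance = v²/(2a) = 306.250 / 15.000 = 20.417 m.
Total stopping distance = 24.500 + 20.417 = 44.917 m, vs 29 m available — it cannot stop in time and overshoots by 44.917 − 29 = 15.917 m.

No — it overshoots by 15.9 m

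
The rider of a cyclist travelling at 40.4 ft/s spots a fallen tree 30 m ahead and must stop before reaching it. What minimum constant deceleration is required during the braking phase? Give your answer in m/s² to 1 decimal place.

40.4 ft/s × 0.3048 = 12.3139 m/s.
v² = 2a·d ⇒ a = v²/(2d) = 12.3139² / (2 × 30.000) = 151.632 / 60.000 = 2.5272 m/s².

Required deceleration ≈ 2.5 m/s²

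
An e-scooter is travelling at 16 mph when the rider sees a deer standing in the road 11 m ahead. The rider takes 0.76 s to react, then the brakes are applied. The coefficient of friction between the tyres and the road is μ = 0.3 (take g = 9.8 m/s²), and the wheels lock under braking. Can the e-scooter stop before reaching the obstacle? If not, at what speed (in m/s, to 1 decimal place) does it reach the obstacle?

No — it strikes the obstacle at 4.3 m/s

16 mph × 0.44704 = 7.1526 m/s.
a = μg = 0.3 × 9.8 = 2.940 m/s².
Reaction distance = 7.1526 × 0.76 = 5.436 m.
Braking distance needed to stop: v²/(2a) = 51.160 / 5.880 = 8.701 m, so total needed = 5.436 + 8.701 = 14.137 m > 11 m — it cannot stop.
Distance remaining when braking begins: 11 − 5.436 = 5.564 m.
v² = v₀² − 2a·d = 51.160 − 2 × 2.940 × 5.564 = 18.444 m²/s².
v = √18.444 = 4.295 m/s.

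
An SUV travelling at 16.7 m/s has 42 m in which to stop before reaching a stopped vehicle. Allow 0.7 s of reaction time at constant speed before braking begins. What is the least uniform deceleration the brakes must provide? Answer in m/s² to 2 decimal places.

Distance covered during reaction = 16.7000 × 0.7 = 11.690 m.
Distance available for braking: 42 − 11.690 = 30.310 m.
v² = 2a·d ⇒ a = v²/(2d) = 16.7000² / (2 × 30.310) = 278.890 / 60.620 = 4.6006 m/s².

Required deceleration ≈ 4.60 m/s²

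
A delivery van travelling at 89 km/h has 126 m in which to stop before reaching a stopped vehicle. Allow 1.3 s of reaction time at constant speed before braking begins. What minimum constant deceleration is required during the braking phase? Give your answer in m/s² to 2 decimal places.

89 km/h ÷ 3.6 = 24.7222 m/s.
Distance covered during reaction = 24.7222 × 1.3 = 32.139 m.
Distance available for braking: 126 − 32.139 = 93.861 m.
v² = 2a·d ⇒ a = v²/(2d) = 24.7222² / (2 × 93.861) = 611.187 / 187.722 = 3.2558 m/s².

Required deceleration ≈ 3.26 m/s²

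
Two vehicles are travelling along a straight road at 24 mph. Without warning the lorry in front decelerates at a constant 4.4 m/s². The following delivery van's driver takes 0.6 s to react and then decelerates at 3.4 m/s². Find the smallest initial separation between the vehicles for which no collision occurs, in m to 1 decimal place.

24 mph × 0.44704 = 10.7290 m/s.
Leader travels v²/(2a_L) = 115.111 / 8.800 = 13.081 m before stopping.
Follower covers v·t_r = 10.7290 × 0.6 = 6.437 m while reacting, then v²/(2a_F) = 115.111 / 6.800 = 16.928 m while braking, for a total of 6.437 + 16.928 = 23.365 m.
Since a_F ≤ a_L and the follower starts braking later, the follower is never slower than the leader, so the closest approach is when both have stopped.
Minimum gap = 23.365 − 13.081 = 10.284 m.

Minimum gap ≈ 10.3 m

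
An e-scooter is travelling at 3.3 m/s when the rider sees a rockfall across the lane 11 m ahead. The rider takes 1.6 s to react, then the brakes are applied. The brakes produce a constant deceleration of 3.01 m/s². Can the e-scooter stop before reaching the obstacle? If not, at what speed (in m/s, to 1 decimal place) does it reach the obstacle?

Yes — it stops about 3.9 m short of the obstacle, so it never reaches it

Reaction distance = 3.3000 × 1.6 = 5.280 m.
Braking distance = v²/(2a) = 10.890 / 6.020 = 1.809 m.
Total stopping distance = 5.280 + 1.809 = 7.089 m, vs 11 m available — it stops with 11 − 7.089 = 3.911 m to spare.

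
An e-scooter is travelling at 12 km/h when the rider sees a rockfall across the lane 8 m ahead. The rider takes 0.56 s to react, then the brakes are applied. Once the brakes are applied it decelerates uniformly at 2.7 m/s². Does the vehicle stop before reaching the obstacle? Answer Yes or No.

12 km/h ÷ 3.6 = 3.3333 m/s.
Reaction distance = 3.3333 × 0.56 = 1.867 m.
Braking distance = v²/(2a) = 11.111 / 5.400 = 2.058 m.
Total stopping distance = 1.867 + 2.058 = 3.925 m, vs 8 m available — it stops with 8 − 3.925 = 4.075 m to spare.

Yes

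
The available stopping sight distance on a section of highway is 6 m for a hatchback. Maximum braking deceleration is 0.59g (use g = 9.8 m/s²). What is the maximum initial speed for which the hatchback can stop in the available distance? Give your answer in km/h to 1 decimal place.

a = 0.59 × 9.8 = 5.782 m/s².
v²/(2a) = d ⇒ v = √(2 × 5.782 × 6) = √69.38 = 8.3295 m/s.
8.3295 m/s × 3.6 = 29.986 km/h.

Maximum speed ≈ 30.0 km/h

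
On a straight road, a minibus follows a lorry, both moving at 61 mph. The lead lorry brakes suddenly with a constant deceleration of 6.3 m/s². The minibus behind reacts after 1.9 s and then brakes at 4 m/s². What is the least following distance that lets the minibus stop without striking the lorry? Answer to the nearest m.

Minimum gap ≈ 86 m

61 mph × 0.44704 = 27.2694 m/s.
Leader travels v²/(2a_L) = 743.620 / 12.600 = 59.017 m before stopping.
Follower covers v·t_r = 27.2694 × 1.9 = 51.812 m while reacting, then v²/(2a_F) = 743.620 / 8.000 = 92.953 m while braking, for a total of 51.812 + 92.953 = 144.765 m.
Since a_F ≤ a_L and the follower starts braking later, the follower is never slower than the leader, so the closest approach is when both have stopped.
Minimum gap = 144.765 − 59.017 = 85.748 m.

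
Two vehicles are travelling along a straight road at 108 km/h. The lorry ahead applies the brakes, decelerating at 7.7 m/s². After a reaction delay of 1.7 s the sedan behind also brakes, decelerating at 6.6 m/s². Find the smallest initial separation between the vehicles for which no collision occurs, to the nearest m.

Minimum gap ≈ 61 m

108 km/h ÷ 3.6 = 30.0000 m/s.
Leader travels v²/(2a_L) = 900.000 / 15.400 = 58.442 m before stopping.
Follower covers v·t_r = 30.0000 × 1.7 = 51.000 m while reacting, then v²/(2a_F) = 900.000 / 13.200 = 68.182 m while braking, for a total of 51.000 + 68.182 = 119.182 m.
Since a_F ≤ a_L and the follower starts braking later, the follower is never slower than the leader, so the closest approach is when both have stopped.
Minimum gap = 119.182 − 58.442 = 60.740 m.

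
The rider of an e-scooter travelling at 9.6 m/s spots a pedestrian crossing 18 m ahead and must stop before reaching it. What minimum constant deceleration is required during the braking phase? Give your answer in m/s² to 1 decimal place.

v² = 2a·d ⇒ a = v²/(2d) = 9.6000² / (2 × 18.000) = 92.160 / 36.000 = 2.5600 m/s².

Required deceleration ≈ 2.6 m/s²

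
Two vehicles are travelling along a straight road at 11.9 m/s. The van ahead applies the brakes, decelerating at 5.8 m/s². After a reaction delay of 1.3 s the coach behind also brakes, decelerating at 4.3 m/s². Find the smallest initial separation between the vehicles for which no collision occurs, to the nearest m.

Leader travels v²/(2a_L) = 141.610 / 11.600 = 12.208 m before stopping.
Follower covers v·t_r = 11.9000 × 1.3 = 15.470 m while reacting, then v²/(2a_F) = 141.610 / 8.600 = 16.466 m while braking, for a total of 15.470 + 16.466 = 31.936 m.
Since a_F ≤ a_L and the follower starts braking later, the follower is never slower than the leader, so the closest approach is when both have stopped.
Minimum gap = 31.936 − 12.208 = 19.728 m.

Minimum gap ≈ 20 m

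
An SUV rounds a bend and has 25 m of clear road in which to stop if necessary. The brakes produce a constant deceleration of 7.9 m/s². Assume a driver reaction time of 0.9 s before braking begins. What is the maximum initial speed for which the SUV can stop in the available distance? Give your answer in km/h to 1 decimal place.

Stopping distance: v·t_r + v²/(2a) = 25 with t_r = 0.9 s and a = 7.900 m/s².
So v² + 14.220 v − 395.00 = 0.
Positive root: v = −a·t_r + √((a·t_r)² + 2a·d) = −7.110 + √(50.552 + 395.00) = 13.9981 m/s.
13.9981 m/s × 3.6 = 50.393 km/h.

Maximum speed ≈ 50.4 km/h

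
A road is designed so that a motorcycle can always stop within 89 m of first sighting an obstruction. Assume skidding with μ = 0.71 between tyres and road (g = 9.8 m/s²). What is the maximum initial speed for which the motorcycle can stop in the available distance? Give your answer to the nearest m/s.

a = μg = 0.71 × 9.8 = 6.958 m/s².
v²/(2a) = d ⇒ v = √(2 × 6.958 × 89) = √1238.52 = 35.1926 m/s.

Maximum speed ≈ 35 m/s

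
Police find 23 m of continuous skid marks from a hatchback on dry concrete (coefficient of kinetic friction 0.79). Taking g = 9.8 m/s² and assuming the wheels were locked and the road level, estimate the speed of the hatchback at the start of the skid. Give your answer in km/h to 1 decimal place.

Deceleration a = μg = 0.79 × 9.8 = 7.742 m/s².
v = √(2a·d) = √(2 × 7.742 × 23) = √356.132 = 18.8715 m/s.
= 18.8715 × 3.6 = 67.937 km/h.

Initial speed ≈ 67.9 km/h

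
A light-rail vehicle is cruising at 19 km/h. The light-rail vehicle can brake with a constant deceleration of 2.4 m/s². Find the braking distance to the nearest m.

19 km/h ÷ 3.6 = 5.2778 m/s.
Braking distance = v²/(2a) = 5.2778² / (2 × 2.400) = 27.855 / 4.800 = 5.803 m.

Braking distance ≈ 6 m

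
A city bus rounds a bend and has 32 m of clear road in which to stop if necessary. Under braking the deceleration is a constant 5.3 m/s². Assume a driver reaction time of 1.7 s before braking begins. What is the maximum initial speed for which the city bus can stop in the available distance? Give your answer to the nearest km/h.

Maximum speed ≈ 41 km/h

Stopping distance: v·t_r + v²/(2a) = 32 with t_r = 1.7 s and a = 5.300 m/s².
So v² + 18.020 v − 339.20 = 0.
Positive root: v = −a·t_r + √((a·t_r)² + 2a·d) = −9.010 + √(81.180 + 339.20) = 11.4932 m/s.
11.4932 m/s × 3.6 = 41.376 km/h.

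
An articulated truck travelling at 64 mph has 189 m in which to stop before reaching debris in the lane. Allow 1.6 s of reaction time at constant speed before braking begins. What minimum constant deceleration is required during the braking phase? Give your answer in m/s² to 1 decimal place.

64 mph × 0.44704 = 28.6106 m/s.
Distance covered during reaction = 28.6106 × 1.6 = 45.777 m.
Distance available for braking: 189 − 45.777 = 143.223 m.
v² = 2a·d ⇒ a = v²/(2d) = 28.6106² / (2 × 143.223) = 818.566 / 286.446 = 2.8577 m/s².

Required deceleration ≈ 2.9 m/s²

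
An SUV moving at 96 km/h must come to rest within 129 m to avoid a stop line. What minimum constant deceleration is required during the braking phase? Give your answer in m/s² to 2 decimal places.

96 km/h ÷ 3.6 = 26.6667 m/s.
v² = 2a·d ⇒ a = v²/(2d) = 26.6667² / (2 × 129.000) = 711.113 / 258.000 = 2.7563 m/s².

Required deceleration ≈ 2.76 m/s²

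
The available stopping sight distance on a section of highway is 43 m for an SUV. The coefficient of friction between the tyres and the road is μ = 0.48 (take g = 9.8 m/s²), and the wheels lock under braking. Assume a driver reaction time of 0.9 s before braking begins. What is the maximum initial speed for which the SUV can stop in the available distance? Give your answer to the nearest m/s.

a = μg = 0.48 × 9.8 = 4.704 m/s².
Stopping distance: v·t_r + v²/(2a) = 43 with t_r = 0.9 s and a = 4.704 m/s².
So v² + 8.467 v − 404.54 = 0.
Positive root: v = −a·t_r + √((a·t_r)² + 2a·d) = −4.234 + √(17.927 + 404.54) = 16.3200 m/s.

Maximum speed ≈ 16 m/s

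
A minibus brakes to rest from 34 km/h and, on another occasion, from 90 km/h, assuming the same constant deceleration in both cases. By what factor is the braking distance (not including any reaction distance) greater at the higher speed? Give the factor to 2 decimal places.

Factor ≈ 7.01

Braking distance d = v²/(2a), so with a fixed, d ∝ v².
Factor = (90/34)² = 2.6471² = 7.0071.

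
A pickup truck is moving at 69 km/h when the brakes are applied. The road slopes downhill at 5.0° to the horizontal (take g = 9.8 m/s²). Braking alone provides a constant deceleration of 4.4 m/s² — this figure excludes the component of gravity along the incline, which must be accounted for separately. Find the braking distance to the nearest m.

69 km/h ÷ 3.6 = 19.1667 m/s.
Gravity along the downhill slope reduces the braking deceleration: a_eff = 4.400 − 9.8·sin 5.0° = 4.400 − 0.854 = 3.546 m/s².
Braking distance = v²/(2a) = 19.1667² / (2 × 3.546) = 367.362 / 7.092 = 51.799 m.

Braking distance ≈ 52 m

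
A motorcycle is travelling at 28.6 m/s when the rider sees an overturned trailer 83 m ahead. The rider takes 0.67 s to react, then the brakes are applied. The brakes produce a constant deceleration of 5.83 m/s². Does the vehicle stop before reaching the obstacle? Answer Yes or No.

Reaction distance = 28.6000 × 0.67 = 19.162 m.
Braking distance = v²/(2a) = 817.960 / 11.660 = 70.151 m.
Total stopping distance = 19.162 + 70.151 = 89.313 m, vs 83 m available — it cannot stop in time and overshoots by 89.313 − 83 = 6.313 m.

No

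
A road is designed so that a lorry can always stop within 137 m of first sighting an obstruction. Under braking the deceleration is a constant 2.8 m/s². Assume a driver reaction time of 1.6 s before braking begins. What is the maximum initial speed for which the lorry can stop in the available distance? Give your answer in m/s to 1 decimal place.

Stopping distance: v·t_r + v²/(2a) = 137 with t_r = 1.6 s and a = 2.800 m/s².
So v² + 8.960 v − 767.20 = 0.
Positive root: v = −a·t_r + √((a·t_r)² + 2a·d) = −4.480 + √(20.070 + 767.20) = 23.5783 m/s.

Maximum speed ≈ 23.6 m/s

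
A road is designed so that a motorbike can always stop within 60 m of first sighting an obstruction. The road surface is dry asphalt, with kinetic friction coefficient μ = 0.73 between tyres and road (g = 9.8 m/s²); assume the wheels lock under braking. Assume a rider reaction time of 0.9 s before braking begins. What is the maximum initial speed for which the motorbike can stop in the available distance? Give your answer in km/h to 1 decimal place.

Maximum speed ≈ 84.8 km/h

a = μg = 0.73 × 9.8 = 7.154 m/s².
Stopping distance: v·t_r + v²/(2a) = 60 with t_r = 0.9 s and a = 7.154 m/s².
So v² + 12.877 v − 858.48 = 0.
Positive root: v = −a·t_r + √((a·t_r)² + 2a·d) = −6.439 + √(41.461 + 858.48) = 23.5600 m/s.
23.5600 m/s × 3.6 = 84.816 km/h.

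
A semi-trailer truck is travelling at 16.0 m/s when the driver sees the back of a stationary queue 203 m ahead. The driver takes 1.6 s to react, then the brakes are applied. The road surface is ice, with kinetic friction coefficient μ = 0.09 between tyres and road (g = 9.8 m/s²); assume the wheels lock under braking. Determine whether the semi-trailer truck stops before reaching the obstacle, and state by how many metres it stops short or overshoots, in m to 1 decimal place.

Yes — it stops 32.3 m short of the obstacle

a = μg = 0.09 × 9.8 = 0.882 m/s².
Reaction distance = 16.0000 × 1.6 = 25.600 m.
Braking distance = v²/(2a) = 256.000 / 1.764 = 145.125 m.
Total stopping distance = 25.600 + 145.125 = 170.725 m, vs 203 m available — it stops with 203 − 170.725 = 32.275 m to spare.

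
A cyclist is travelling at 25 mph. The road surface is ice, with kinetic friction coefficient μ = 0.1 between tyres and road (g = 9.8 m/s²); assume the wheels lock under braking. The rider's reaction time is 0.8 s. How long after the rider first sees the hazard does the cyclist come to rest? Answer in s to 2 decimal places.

25 mph × 0.44704 = 11.1760 m/s.
a = μg = 0.1 × 9.8 = 0.980 m/s².
Braking time = v/a = 11.1760 / 0.980 = 11.404 s.
Total = 0.8 + 11.404 = 12.204 s.

Total time ≈ 12.20 s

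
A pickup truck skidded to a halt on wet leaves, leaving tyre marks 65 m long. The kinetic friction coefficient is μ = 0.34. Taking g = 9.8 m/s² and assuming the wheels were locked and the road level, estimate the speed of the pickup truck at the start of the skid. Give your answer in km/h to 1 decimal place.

Deceleration a = μg = 0.34 × 9.8 = 3.332 m/s².
v = √(2a·d) = √(2 × 3.332 × 65) = √433.160 = 20.8125 m/s.
= 20.8125 × 3.6 = 74.925 km/h.

Initial speed ≈ 74.9 km/h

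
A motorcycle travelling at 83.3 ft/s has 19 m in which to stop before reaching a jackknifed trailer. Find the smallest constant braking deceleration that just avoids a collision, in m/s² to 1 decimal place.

Required deceleration ≈ 17.0 m/s²

83.3 ft/s × 0.3048 = 25.3898 m/s.
v² = 2a·d ⇒ a = v²/(2d) = 25.3898² / (2 × 19.000) = 644.642 / 38.000 = 16.9643 m/s².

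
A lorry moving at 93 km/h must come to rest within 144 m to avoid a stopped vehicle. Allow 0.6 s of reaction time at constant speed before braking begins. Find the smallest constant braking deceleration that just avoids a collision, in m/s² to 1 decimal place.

Required deceleration ≈ 2.6 m/s²

93 km/h ÷ 3.6 = 25.8333 m/s.
Distance covered during reaction = 25.8333 × 0.6 = 15.500 m.
Distance available for braking: 144 − 15.500 = 128.500 m.
v² = 2a·d ⇒ a = v²/(2d) = 25.8333² / (2 × 128.500) = 667.359 / 257.000 = 2.5967 m/s².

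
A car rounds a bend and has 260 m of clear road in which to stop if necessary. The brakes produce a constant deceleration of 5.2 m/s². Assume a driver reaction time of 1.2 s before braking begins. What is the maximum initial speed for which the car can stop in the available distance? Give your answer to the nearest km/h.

Stopping distance: v·t_r + v²/(2a) = 260 with t_r = 1.2 s and a = 5.200 m/s².
So v² + 12.480 v − 2704.00 = 0.
Positive root: v = −a·t_r + √((a·t_r)² + 2a·d) = −6.240 + √(38.938 + 2704.00) = 46.1331 m/s.
46.1331 m/s × 3.6 = 166.079 km/h.

Maximum speed ≈ 166 km/h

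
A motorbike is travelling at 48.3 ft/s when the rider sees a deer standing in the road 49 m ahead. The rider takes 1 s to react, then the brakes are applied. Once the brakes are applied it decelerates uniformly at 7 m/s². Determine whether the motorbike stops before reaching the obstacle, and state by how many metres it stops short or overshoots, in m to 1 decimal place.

Yes — it stops 18.8 m short of the obstacle

48.3 ft/s × 0.3048 = 14.7218 m/s.
Reaction distance = 14.7218 × 1 = 14.722 m.
Braking distance = v²/(2a) = 216.731 / 14.000 = 15.481 m.
Total stopping distance = 14.722 + 15.481 = 30.203 m, vs 49 m available — it stops with 49 − 30.203 = 18.797 m to spare.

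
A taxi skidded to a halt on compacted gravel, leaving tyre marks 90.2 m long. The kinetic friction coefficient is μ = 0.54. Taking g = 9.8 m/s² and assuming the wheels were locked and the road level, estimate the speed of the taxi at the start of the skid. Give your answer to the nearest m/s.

Deceleration a = μg = 0.54 × 9.8 = 5.292 m/s².
v = √(2a·d) = √(2 × 5.292 × 90.2) = √954.677 = 30.8978 m/s.

Initial speed ≈ 31 m/s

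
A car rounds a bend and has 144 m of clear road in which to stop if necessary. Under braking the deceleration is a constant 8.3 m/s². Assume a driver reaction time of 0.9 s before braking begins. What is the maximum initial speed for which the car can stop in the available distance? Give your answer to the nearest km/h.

Maximum speed ≈ 151 km/h

Stopping distance: v·t_r + v²/(2a) = 144 with t_r = 0.9 s and a = 8.300 m/s².
So v² + 14.940 v − 2390.40 = 0.
Positive root: v = −a·t_r + √((a·t_r)² + 2a·d) = −7.470 + √(55.801 + 2390.40) = 41.9891 m/s.
41.9891 m/s × 3.6 = 151.161 km/h.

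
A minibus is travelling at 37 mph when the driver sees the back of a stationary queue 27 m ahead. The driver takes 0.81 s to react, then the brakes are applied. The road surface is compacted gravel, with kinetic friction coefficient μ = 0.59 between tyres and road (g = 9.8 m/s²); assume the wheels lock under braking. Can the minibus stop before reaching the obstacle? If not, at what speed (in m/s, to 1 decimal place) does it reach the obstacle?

No — it strikes the obstacle at 10.8 m/s

37 mph × 0.44704 = 16.5405 m/s.
a = μg = 0.59 × 9.8 = 5.782 m/s².
Reaction distance = 16.5405 × 0.81 = 13.398 m.
Braking distance needed to stop: v²/(2a) = 273.588 / 11.564 = 23.659 m, so total needed = 13.398 + 23.659 = 37.057 m > 27 m — it cannot stop.
Distance remaining when braking begins: 27 − 13.398 = 13.602 m.
v² = v₀² − 2a·d = 273.588 − 2 × 5.782 × 13.602 = 116.294 m²/s².
v = √116.294 = 10.784 m/s.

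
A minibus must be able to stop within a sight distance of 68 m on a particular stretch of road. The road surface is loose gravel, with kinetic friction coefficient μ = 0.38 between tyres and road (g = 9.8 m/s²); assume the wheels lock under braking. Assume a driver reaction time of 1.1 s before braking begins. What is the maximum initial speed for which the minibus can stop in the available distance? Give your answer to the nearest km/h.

a = μg = 0.38 × 9.8 = 3.724 m/s².
Stopping distance: v·t_r + v²/(2a) = 68 with t_r = 1.1 s and a = 3.724 m/s².
So v² + 8.193 v − 506.46 = 0.
Positive root: v = −a·t_r + √((a·t_r)² + 2a·d) = −4.096 + √(16.777 + 506.46) = 18.7784 m/s.
18.7784 m/s × 3.6 = 67.602 km/h.

Maximum speed ≈ 68 km/h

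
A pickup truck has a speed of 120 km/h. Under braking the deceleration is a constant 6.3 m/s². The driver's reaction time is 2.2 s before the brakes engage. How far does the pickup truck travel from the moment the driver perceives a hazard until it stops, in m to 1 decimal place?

Total stopping distance ≈ 161.5 m

120 km/h ÷ 3.6 = 33.3333 m/s.
Reaction distance = v·t_r = 33.3333 × 2.2 = 73.333 m.
Braking distance = v²/(2a) = 33.3333² / (2 × 6.300) = 1111.109 / 12.600 = 88.183 m.
Total = 73.333 + 88.183 = 161.516 m.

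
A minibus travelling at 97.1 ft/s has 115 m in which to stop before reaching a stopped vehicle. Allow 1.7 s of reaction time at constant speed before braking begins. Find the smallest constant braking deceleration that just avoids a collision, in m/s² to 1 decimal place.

Required deceleration ≈ 6.8 m/s²

97.1 ft/s × 0.3048 = 29.5961 m/s.
Distance covered during reaction = 29.5961 × 1.7 = 50.313 m.
Distance available for braking: 115 − 50.313 = 64.687 m.
v² = 2a·d ⇒ a = v²/(2d) = 29.5961² / (2 × 64.687) = 875.929 / 129.374 = 6.7705 m/s².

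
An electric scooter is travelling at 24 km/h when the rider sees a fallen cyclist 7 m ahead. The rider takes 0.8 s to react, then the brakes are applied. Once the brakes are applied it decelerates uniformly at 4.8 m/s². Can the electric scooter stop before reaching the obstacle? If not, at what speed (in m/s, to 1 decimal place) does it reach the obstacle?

No — it strikes the obstacle at 5.3 m/s

24 km/h ÷ 3.6 = 6.6667 m/s.
Reaction distance = 6.6667 × 0.8 = 5.333 m.
Braking distance needed to stop: v²/(2a) = 44.445 / 9.600 = 4.630 m, so total needed = 5.333 + 4.630 = 9.963 m > 7 m — it cannot stop.
Distance remaining when braking begins: 7 − 5.333 = 1.667 m.
v² = v₀² − 2a·d = 44.445 − 2 × 4.800 × 1.667 = 28.442 m²/s².
v = √28.442 = 5.333 m/s.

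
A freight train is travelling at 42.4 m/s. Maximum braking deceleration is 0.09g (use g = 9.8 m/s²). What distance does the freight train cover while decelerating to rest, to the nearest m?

Braking distance ≈ 1019 m

a = 0.09 × 9.8 = 0.882 m/s².
Braking distance = v²/(2a) = 42.4000² / (2 × 0.882) = 1797.760 / 1.764 = 1019.138 m.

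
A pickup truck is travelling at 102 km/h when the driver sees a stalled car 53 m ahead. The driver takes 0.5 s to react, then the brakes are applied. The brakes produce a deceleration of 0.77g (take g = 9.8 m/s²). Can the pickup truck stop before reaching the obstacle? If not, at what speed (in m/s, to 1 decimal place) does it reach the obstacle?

No — it strikes the obstacle at 14.7 m/s

102 km/h ÷ 3.6 = 28.3333 m/s.
a = 0.77 × 9.8 = 7.546 m/s².
Reaction distance = 28.3333 × 0.5 = 14.167 m.
Braking distance needed to stop: v²/(2a) = 802.776 / 15.092 = 53.192 m, so total needed = 14.167 + 53.192 = 67.359 m > 53 m — it cannot stop.
Distance remaining when braking begins: 53 − 14.167 = 38.833 m.
v² = v₀² − 2a·d = 802.776 − 2 × 7.546 × 38.833 = 216.708 m²/s².
v = √216.708 = 14.721 m/s.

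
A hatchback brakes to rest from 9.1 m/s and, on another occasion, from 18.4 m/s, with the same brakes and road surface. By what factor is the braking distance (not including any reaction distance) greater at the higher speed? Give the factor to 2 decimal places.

Braking distance d = v²/(2a), so with a fixed, d ∝ v².
Factor = (18.4/9.1)² = 2.0220² = 4.0885.

Factor ≈ 4.09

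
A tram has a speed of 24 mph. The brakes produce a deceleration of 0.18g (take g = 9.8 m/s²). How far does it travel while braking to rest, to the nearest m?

Braking distance ≈ 33 m

24 mph × 0.44704 = 10.7290 m/s.
a = 0.18 × 9.8 = 1.764 m/s².
Braking distance = v²/(2a) = 10.7290² / (2 × 1.764) = 115.111 / 3.528 = 32.628 m.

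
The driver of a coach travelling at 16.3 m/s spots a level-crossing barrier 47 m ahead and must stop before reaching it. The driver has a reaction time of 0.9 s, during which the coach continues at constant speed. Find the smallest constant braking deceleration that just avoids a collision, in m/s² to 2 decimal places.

Required deceleration ≈ 4.11 m/s²

Distance covered during reaction = 16.3000 × 0.9 = 14.670 m.
Distance available for braking: 47 − 14.670 = 32.330 m.
v² = 2a·d ⇒ a = v²/(2d) = 16.3000² / (2 × 32.330) = 265.690 / 64.660 = 4.1090 m/s².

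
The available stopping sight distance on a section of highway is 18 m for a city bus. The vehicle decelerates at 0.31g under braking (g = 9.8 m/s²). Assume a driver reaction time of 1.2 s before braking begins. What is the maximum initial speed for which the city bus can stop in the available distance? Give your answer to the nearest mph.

Maximum speed ≈ 17 mph

a = 0.31 × 9.8 = 3.038 m/s².
Stopping distance: v·t_r + v²/(2a) = 18 with t_r = 1.2 s and a = 3.038 m/s².
So v² + 7.291 v − 109.37 = 0.
Positive root: v = −a·t_r + √((a·t_r)² + 2a·d) = −3.646 + √(13.293 + 109.37) = 7.4293 m/s.
7.4293 m/s ÷ 0.44704 = 16.619 mph.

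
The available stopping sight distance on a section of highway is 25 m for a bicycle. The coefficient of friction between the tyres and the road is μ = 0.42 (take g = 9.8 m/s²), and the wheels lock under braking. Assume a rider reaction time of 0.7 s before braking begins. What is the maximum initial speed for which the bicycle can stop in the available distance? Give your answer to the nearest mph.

Maximum speed ≈ 26 mph

a = μg = 0.42 × 9.8 = 4.116 m/s².
Stopping distance: v·t_r + v²/(2a) = 25 with t_r = 0.7 s and a = 4.116 m/s².
So v² + 5.762 v − 205.80 = 0.
Positive root: v = −a·t_r + √((a·t_r)² + 2a·d) = −2.881 + √(8.300 + 205.80) = 11.7512 m/s.
11.7512 m/s ÷ 0.44704 = 26.287 mph.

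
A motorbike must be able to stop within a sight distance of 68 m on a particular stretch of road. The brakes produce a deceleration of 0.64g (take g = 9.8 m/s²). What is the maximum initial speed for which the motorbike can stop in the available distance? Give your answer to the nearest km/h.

a = 0.64 × 9.8 = 6.272 m/s².
v²/(2a) = d ⇒ v = √(2 × 6.272 × 68) = √852.99 = 29.2060 m/s.
29.2060 m/s × 3.6 = 105.142 km/h.

Maximum speed ≈ 105 km/h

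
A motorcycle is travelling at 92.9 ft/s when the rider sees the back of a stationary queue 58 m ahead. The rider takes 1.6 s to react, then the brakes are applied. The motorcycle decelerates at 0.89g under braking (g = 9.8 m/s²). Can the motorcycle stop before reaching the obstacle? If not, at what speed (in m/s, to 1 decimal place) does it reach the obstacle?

92.9 ft/s × 0.3048 = 28.3159 m/s.
a = 0.89 × 9.8 = 8.722 m/s².
Reaction distance = 28.3159 × 1.6 = 45.305 m.
Braking distance needed to stop: v²/(2a) = 801.790 / 17.444 = 45.964 m, so total needed = 45.305 + 45.964 = 91.269 m > 58 m — it cannot stop.
Distance remaining when braking begins: 58 − 45.305 = 12.695 m.
v² = v₀² − 2a·d = 801.790 − 2 × 8.722 × 12.695 = 580.338 m²/s².
v = √580.338 = 24.090 m/s.

No — it strikes the obstacle at 24.1 m/s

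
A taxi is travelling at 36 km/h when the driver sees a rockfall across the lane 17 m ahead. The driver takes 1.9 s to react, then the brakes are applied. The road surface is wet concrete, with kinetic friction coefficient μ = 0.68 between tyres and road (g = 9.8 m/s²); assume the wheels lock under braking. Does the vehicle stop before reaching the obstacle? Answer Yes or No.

No

36 km/h ÷ 3.6 = 10.0000 m/s.
a = μg = 0.68 × 9.8 = 6.664 m/s².
Reaction distance = 10.0000 × 1.9 = 19.000 m.
Braking distance = v²/(2a) = 100.000 / 13.328 = 7.503 m.
Total stopping distance = 19.000 + 7.503 = 26.503 m, vs 17 m available — it cannot stop in time and overshoots by 26.503 − 17 = 9.503 m.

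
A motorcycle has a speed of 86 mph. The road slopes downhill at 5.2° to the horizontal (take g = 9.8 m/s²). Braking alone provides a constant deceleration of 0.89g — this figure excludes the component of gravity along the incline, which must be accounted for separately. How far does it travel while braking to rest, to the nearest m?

Braking distance ≈ 94 m

86 mph × 0.44704 = 38.4454 m/s.
a = 0.89 × 9.8 = 8.722 m/s².
Gravity along the downhill slope reduces the braking deceleration: a_eff = 8.722 − 9.8·sin 5.2° = 8.722 − 0.888 = 7.834 m/s².
Braking distance = v²/(2a) = 38.4454² / (2 × 7.834) = 1478.049 / 15.668 = 94.336 m.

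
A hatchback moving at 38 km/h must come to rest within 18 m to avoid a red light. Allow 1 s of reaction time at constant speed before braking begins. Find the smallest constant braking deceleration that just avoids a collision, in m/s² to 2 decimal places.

Required deceleration ≈ 7.48 m/s²

38 km/h ÷ 3.6 = 10.5556 m/s.
Distance covered during reaction = 10.5556 × 1 = 10.556 m.
Distance available for braking: 18 − 10.556 = 7.444 m.
v² = 2a·d ⇒ a = v²/(2d) = 10.5556² / (2 × 7.444) = 111.421 / 14.888 = 7.4839 m/s².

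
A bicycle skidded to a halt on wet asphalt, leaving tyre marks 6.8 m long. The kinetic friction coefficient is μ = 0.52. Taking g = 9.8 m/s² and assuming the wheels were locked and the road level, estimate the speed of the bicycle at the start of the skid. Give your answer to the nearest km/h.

Initial speed ≈ 30 km/h

Deceleration a = μg = 0.52 × 9.8 = 5.096 m/s².
v = √(2a·d) = √(2 × 5.096 × 6.8) = √69.306 = 8.3250 m/s.
= 8.3250 × 3.6 = 29.970 km/h.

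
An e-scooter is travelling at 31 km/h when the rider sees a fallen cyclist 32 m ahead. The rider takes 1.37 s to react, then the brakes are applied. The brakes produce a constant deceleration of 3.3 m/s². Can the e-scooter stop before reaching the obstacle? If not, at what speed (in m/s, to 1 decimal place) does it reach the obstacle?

31 km/h ÷ 3.6 = 8.6111 m/s.
Reaction distance = 8.6111 × 1.37 = 11.797 m.
Braking distance = v²/(2a) = 74.151 / 6.600 = 11.235 m.
Total stopping distance = 11.797 + 11.235 = 23.032 m, vs 32 m available — it stops with 32 − 23.032 = 8.968 m to spare.

Yes — it stops about 9.0 m short of the obstacle, so it never reaches it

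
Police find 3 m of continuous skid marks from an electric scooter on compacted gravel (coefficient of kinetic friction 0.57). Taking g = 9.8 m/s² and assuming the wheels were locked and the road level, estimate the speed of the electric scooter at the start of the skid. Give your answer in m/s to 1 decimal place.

Initial speed ≈ 5.8 m/s

Deceleration a = μg = 0.57 × 9.8 = 5.586 m/s².
v = √(2a·d) = √(2 × 5.586 × 3) = √33.516 = 5.7893 m/s.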